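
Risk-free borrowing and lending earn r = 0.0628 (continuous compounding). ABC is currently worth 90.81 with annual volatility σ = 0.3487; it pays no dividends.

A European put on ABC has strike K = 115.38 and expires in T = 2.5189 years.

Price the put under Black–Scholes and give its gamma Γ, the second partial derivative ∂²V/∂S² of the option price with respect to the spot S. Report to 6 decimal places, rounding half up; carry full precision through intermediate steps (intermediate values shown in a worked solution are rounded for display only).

σ√T = 0.3487·√2.5189 = 0.553423
d₁ = (ln(S/K) + (r+σ²/2)T) / (σ√T) = (ln(90.81/115.38) + (0.0628+0.3487²/2)·2.5189) / 0.553423 = (-0.239462 + 0.311326) / 0.553423 = 0.129854
d₂ = d₁ − σ√T = 0.129854 − 0.553423 = -0.423570
e^{−rT} = 0.853690
N(−d₁) = 0.448341,  N(−d₂) = 0.664060
Put price V = K·e^{−rT}·N(−d₂) − S·N(−d₁) = 65.409115 − 40.713861 = 24.695254
φ(d₁) = (1/√(2π))·e^{−d₁²/2} = 0.395593
Γ = φ(d₁) / (S·σ·√T) = 0.007871

price = 24.695254
Γ = 0.007871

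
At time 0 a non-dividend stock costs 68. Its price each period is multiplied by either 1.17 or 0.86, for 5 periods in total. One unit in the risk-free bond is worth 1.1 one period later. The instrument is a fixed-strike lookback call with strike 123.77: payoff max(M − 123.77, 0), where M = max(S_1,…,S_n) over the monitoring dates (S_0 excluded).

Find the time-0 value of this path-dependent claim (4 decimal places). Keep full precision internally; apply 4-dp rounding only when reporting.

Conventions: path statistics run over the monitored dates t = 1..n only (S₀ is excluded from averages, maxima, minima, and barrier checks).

No-arbitrage gives p* = (R−d)/(u−d) = 0.7742: enumerate every path, weight its payoff by its p*-probability, and discount by R^5.
Enumerate all 2^5 = 32 price paths (U = up ×1.17, D = down ×0.86); each path with k up-moves has probability p*^k·(1−p*)^(5−k).
DDDDD: M=58.4800, payoff=0.0000, prob=0.000587
UDDDD: M=79.5600, payoff=0.0000, prob=0.002013
DUDDD: M=68.4216, payoff=0.0000, prob=0.002013
UUDDD: M=93.0852, payoff=0.0000, prob=0.006901
DDUDD: M=58.8426, payoff=0.0000, prob=0.002013
UDUDD: M=80.0533, payoff=0.0000, prob=0.006901
DUUDD: M=80.0533, payoff=0.0000, prob=0.006901
UUUDD: M=108.9097, payoff=0.0000, prob=0.023660
DDDUD: M=58.4800, payoff=0.0000, prob=0.002013
UDDUD: M=79.5600, payoff=0.0000, prob=0.006901
DUDUD: M=68.8458, payoff=0.0000, prob=0.006901
UUDUD: M=93.6623, payoff=0.0000, prob=0.023660
DDUUD: M=68.8458, payoff=0.0000, prob=0.006901
UDUUD: M=93.6623, payoff=0.0000, prob=0.023660
DUUUD: M=93.6623, payoff=0.0000, prob=0.023660
UUUUD: M=127.4243, payoff=3.6543, prob=0.081121
DDDDU: M=58.4800, payoff=0.0000, prob=0.002013
UDDDU: M=79.5600, payoff=0.0000, prob=0.006901
DUDDU: M=68.4216, payoff=0.0000, prob=0.006901
UUDDU: M=93.0852, payoff=0.0000, prob=0.023660
DDUDU: M=59.2074, payoff=0.0000, prob=0.006901
UDUDU: M=80.5496, payoff=0.0000, prob=0.023660
DUUDU: M=80.5496, payoff=0.0000, prob=0.023660
UUUDU: M=109.5849, payoff=0.0000, prob=0.081121
DDDUU: M=59.2074, payoff=0.0000, prob=0.006901
UDDUU: M=80.5496, payoff=0.0000, prob=0.023660
DUDUU: M=80.5496, payoff=0.0000, prob=0.023660
UUDUU: M=109.5849, payoff=0.0000, prob=0.081121
DDUUU: M=80.5496, payoff=0.0000, prob=0.023660
UDUUU: M=109.5849, payoff=0.0000, prob=0.081121
DUUUU: M=109.5849, payoff=0.0000, prob=0.081121
UUUUU: M=149.0865, payoff=25.3165, prob=0.278130
Price = Σ prob·payoff / R^5 = 7.337711 / 1.610510 = 4.5561

price = 4.5561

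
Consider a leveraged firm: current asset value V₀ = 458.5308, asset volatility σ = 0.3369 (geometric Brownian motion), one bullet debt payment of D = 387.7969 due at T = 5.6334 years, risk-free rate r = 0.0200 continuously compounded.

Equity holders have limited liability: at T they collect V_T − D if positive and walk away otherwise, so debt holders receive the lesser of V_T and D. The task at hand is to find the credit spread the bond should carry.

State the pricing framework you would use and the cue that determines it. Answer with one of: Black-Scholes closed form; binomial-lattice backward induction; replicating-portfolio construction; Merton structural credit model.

Key observation: the asked-for credit quantity lives on the firm's capital structure — asset value, asset volatility, debt face 387.7969 — which is the structural model's domain.

framework: Merton structural credit model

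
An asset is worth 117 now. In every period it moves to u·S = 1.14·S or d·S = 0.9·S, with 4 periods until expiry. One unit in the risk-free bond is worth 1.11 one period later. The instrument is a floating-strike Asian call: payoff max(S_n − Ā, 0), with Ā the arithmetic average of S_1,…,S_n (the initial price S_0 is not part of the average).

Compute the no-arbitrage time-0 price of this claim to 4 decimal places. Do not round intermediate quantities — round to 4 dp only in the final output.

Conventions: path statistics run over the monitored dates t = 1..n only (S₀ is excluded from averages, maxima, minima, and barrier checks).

price = 16.4545

No-arbitrage gives p* = (R−d)/(u−d) = 0.8750: enumerate every path, weight its payoff by its p*-probability, and discount by R^4.
Enumerate all 2^4 = 16 price paths (U = up ×1.14, D = down ×0.9); each path with k up-moves has probability p*^k·(1−p*)^(4−k).
DDDD: Ā=90.5317, payoff=0.0000, prob=0.000244
UDDD: Ā=114.6735, payoff=0.0000, prob=0.001709
DUDD: Ā=107.6535, payoff=0.0000, prob=0.001709
UUDD: Ā=136.3610, payoff=0.0000, prob=0.011963
DDUD: Ā=101.3355, payoff=0.0000, prob=0.001709
UDUD: Ā=128.3582, payoff=0.0000, prob=0.011963
DUUD: Ā=121.3382, payoff=1.8248, prob=0.011963
UUUD: Ā=153.6951, payoff=2.3115, prob=0.083740
DDDU: Ā=95.6493, payoff=1.5848, prob=0.001709
UDDU: Ā=121.1557, payoff=2.0074, prob=0.011963
DUDU: Ā=114.1357, payoff=9.0274, prob=0.011963
UUDU: Ā=144.5719, payoff=11.4347, prob=0.083740
DDUU: Ā=107.8177, payoff=15.3454, prob=0.011963
UDUU: Ā=136.5691, payoff=19.4375, prob=0.083740
DUUU: Ā=129.5491, payoff=26.4575, prob=0.083740
UUUU: Ā=164.0955, payoff=33.5128, prob=0.586182
Price = Σ prob·payoff / R^4 = 24.979062 / 1.518070 = 16.4545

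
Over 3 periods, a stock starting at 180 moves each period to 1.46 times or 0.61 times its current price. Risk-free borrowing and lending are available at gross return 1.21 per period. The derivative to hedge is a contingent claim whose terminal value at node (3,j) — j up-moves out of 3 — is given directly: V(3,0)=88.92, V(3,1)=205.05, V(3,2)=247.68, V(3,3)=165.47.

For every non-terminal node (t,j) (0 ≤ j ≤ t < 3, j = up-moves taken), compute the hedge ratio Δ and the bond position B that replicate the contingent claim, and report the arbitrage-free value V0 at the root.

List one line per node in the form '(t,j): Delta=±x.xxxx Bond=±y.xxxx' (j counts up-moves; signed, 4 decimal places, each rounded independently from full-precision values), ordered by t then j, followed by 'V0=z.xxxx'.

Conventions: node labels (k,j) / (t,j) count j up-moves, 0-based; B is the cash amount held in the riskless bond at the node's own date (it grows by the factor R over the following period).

(0,0): Delta=-0.0590 Bond=127.4186
(1,0): Delta=0.5689 Bond=85.2312
(1,1): Delta=-0.1683 Bond=182.9036
(2,0): Delta=2.0398 Bond=4.6113
(2,1): Delta=0.3129 Bond=144.1791
(2,2): Delta=-0.2521 Bond=253.4527
V0=116.7990

The replicating-portfolio and risk-neutral prices coincide; use p* = (1.21−0.61)/(1.46−0.61) = 0.7059 for the latter.
At maturity the claim pays: V(3,0)=88.9200, V(3,1)=205.0500, V(3,2)=247.6800, V(3,3)=165.4700
  t=2,j=0: stock 66.9780 → up 97.7879 (V=205.0500), down 40.8566 (V=88.9200). Price 141.2348; hedge Δ=2.0398, bond B=4.6113.
  t=2,j=1: stock 160.3080 → up 234.0497 (V=247.6800), down 97.7879 (V=205.0500). Price 194.3320; hedge Δ=0.3129, bond B=144.1791.
  t=2,j=2: stock 383.6880 → up 560.1845 (V=165.4700), down 234.0497 (V=247.6800). Price 156.7351; hedge Δ=-0.2521, bond B=253.4527.
  t=1,j=0: stock 109.8000 → up 160.3080 (V=194.3320), down 66.9780 (V=141.2348). Price 147.6985; hedge Δ=0.5689, bond B=85.2312.
  t=1,j=1: stock 262.8000 → up 383.6880 (V=156.7351), down 160.3080 (V=194.3320). Price 138.6719; hedge Δ=-0.1683, bond B=182.9036.
  t=0,j=0: stock 180.0000 → up 262.8000 (V=138.6719), down 109.8000 (V=147.6985). Price 116.7990; hedge Δ=-0.0590, bond B=127.4186.
As a check, the time-0 holding Δ(0,0)·S0 + B(0,0) comes to 116.7990 — exactly V0.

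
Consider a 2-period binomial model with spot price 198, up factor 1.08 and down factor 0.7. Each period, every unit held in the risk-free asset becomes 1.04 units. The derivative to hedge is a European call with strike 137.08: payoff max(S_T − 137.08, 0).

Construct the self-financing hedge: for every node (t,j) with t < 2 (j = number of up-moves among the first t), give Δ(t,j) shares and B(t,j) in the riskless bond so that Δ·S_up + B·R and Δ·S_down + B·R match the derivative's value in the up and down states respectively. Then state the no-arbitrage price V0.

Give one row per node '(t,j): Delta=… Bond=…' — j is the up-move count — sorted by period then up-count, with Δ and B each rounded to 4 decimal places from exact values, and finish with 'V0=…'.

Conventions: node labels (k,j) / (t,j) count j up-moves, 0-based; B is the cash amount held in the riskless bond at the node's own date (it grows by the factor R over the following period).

Under the risk-neutral measure, an up-move has probability p* = (R−d)/(u−d) = 0.8947 and values discount at R = 1.04.
Terminal payoffs: V(2,0)=0.0000, V(2,1)=12.6080, V(2,2)=93.8672
(1,0): S=138.6000. Δ = (V_up−V_dn)/(S_up−S_dn) = (12.6080−0.0000)/(149.6880−97.0200) = 0.2394. V = [p*·12.6080 + (1−p*)·0.0000]/1.04 = 10.8470. B = V − Δ·S = -22.3320.
(1,1): S=213.8400. Δ = (V_up−V_dn)/(S_up−S_dn) = (93.8672−12.6080)/(230.9472−149.6880) = 1.0000. V = [p*·93.8672 + (1−p*)·12.6080]/1.04 = 82.0323. B = V − Δ·S = -131.8077.
(0,0): S=198.0000. Δ = (V_up−V_dn)/(S_up−S_dn) = (82.0323−10.8470)/(213.8400−138.6000) = 0.9461. V = [p*·82.0323 + (1−p*)·10.8470]/1.04 = 71.6722. B = V − Δ·S = -115.6576.
Verification: the root portfolio costs Δ(0,0)·S0 + B(0,0) = 71.6722, matching V0.

(0,0): Delta=0.9461 Bond=-115.6576
(1,0): Delta=0.2394 Bond=-22.3320
(1,1): Delta=1.0000 Bond=-131.8077
V0=71.6722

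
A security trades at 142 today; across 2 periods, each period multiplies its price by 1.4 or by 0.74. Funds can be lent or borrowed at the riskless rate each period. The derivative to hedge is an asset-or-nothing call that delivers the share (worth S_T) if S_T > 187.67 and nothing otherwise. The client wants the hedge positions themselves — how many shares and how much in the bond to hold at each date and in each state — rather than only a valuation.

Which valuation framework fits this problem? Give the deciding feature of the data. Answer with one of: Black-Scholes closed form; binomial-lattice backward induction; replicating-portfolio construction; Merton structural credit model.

framework: replicating-portfolio construction

Key observation: the task asks for the hedge itself — share and bond holdings at every node of the 2-period tree on spot 142 with factors 1.4/0.74 — which is exactly what the replicating-portfolio construction produces.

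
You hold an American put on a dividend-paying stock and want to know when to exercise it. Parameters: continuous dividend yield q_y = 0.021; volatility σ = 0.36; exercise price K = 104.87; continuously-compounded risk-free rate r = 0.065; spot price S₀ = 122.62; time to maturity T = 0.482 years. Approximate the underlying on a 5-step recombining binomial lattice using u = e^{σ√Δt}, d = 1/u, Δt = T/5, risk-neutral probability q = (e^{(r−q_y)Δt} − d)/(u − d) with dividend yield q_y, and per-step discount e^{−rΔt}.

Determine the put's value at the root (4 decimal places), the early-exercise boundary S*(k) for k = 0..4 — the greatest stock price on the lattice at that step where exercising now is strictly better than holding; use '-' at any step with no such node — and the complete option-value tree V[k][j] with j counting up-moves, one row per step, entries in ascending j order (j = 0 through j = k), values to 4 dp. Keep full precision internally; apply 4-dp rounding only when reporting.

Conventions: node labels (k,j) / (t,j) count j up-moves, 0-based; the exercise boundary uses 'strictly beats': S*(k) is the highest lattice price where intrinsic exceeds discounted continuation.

Δt=0.09640  u=1.11826  d=0.89425  q=0.49106  discount=0.99375
step 5 (expiry): payoffs max(K−S,0) = 34.7492 17.1835 0.0000 0.0000 0.0000 0.0000
step 4: (k=4,j=0): S=78.4133, K−S=26.4567, hold=25.9602 ⇒ V=26.4567 exercise | (k=4,j=1): S=98.0563, K−S=6.8137, hold=8.6907 ⇒ V=8.6907 continue | (k=4,j=2): S=122.6200, K−S=0.0000, hold=0.0000 ⇒ V=0.0000 continue | (k=4,j=3): S=153.3370, K−S=0.0000, hold=0.0000 ⇒ V=0.0000 continue | (k=4,j=4): S=191.7488, K−S=0.0000, hold=0.0000 ⇒ V=0.0000 continue  boundary S*=78.4133
step 3: (k=3,j=0): S=87.6865, K−S=17.1835, hold=17.6218 ⇒ V=17.6218 continue | (k=3,j=1): S=109.6525, K−S=0.0000, hold=4.3954 ⇒ V=4.3954 continue | (k=3,j=2): S=137.1211, K−S=0.0000, hold=0.0000 ⇒ V=0.0000 continue | (k=3,j=3): S=171.4707, K−S=0.0000, hold=0.0000 ⇒ V=0.0000 continue  boundary S*=-
step 2: (k=2,j=0): S=98.0563, K−S=6.8137, hold=11.0573 ⇒ V=11.0573 continue | (k=2,j=1): S=122.6200, K−S=0.0000, hold=2.2230 ⇒ V=2.2230 continue | (k=2,j=2): S=153.3370, K−S=0.0000, hold=0.0000 ⇒ V=0.0000 continue  boundary S*=-
step 1: (k=1,j=0): S=109.6525, K−S=0.0000, hold=6.6772 ⇒ V=6.6772 continue | (k=1,j=1): S=137.1211, K−S=0.0000, hold=1.1243 ⇒ V=1.1243 continue  boundary S*=-
step 0: (k=0,j=0): S=122.6200, K−S=0.0000, hold=3.9257 ⇒ V=3.9257 continue  boundary S*=-

price = 3.9257
boundary = - - - - 78.4133
tree:
3.9257
6.6772 1.1243
11.0573 2.2230 0.0000
17.6218 4.3954 0.0000 0.0000
26.4567 8.6907 0.0000 0.0000 0.0000
34.7492 17.1835 0.0000 0.0000 0.0000 0.0000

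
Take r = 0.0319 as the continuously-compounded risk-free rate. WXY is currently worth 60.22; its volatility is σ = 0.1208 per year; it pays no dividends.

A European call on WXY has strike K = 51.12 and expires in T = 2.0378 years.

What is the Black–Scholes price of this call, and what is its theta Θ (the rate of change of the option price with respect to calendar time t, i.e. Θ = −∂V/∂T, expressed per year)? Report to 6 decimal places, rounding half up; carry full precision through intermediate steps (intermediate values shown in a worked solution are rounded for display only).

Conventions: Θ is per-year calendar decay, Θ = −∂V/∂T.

price = 12.714392
Θ = -1.738533

σ√T = 0.1208·√2.0378 = 0.172444
d₁ = (ln(S/K) + (r+σ²/2)T) / (σ√T) = (ln(60.22/51.12) + (0.0319+0.1208²/2)·2.0378) / 0.172444 = (0.163829 + 0.079874) / 0.172444 = 1.413231
d₂ = d₁ − σ√T = 1.413231 − 0.172444 = 1.240787
e^{−rT} = 0.937062
N(d₁) = 0.921206,  N(d₂) = 0.892658
Call price V = S·N(d₁) − K·e^{−rT}·N(d₂) = 55.475030 − 42.760637 = 12.714392
φ(d₁) = (1/√(2π))·e^{−d₁²/2} = 0.146967
Θ = −S·φ(d₁)·σ/(2√T) − r·K·e^{−rT}·N(d₂) = −0.374469 − 1.364064 = -1.738533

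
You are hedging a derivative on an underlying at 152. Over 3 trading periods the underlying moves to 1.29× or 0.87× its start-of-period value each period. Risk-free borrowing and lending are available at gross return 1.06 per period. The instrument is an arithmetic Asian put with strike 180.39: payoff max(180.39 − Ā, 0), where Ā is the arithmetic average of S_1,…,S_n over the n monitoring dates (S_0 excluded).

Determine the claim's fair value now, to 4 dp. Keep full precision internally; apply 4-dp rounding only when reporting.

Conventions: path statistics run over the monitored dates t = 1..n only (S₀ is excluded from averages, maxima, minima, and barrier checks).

price = 19.4083

Under the martingale measure an up-move has probability p* = 0.4524; value the claim as the probability-weighted average of per-path payoffs, discounted 3 periods at R = 1.06.
Enumerate all 2^3 = 8 price paths (U = up ×1.29, D = down ×0.87); each path with k up-moves has probability p*^k·(1−p*)^(3−k).
DDD: Ā=115.7938, payoff=64.5962, prob=0.164224
UDD: Ā=171.6942, payoff=8.6958, prob=0.135663
DUD: Ā=150.4142, payoff=29.9758, prob=0.135663
UUD: Ā=223.0279, payoff=0.0000, prob=0.112069
DDU: Ā=131.9006, payoff=48.4894, prob=0.135663
UDU: Ā=195.5767, payoff=0.0000, prob=0.112069
DUU: Ā=174.2967, payoff=6.0933, prob=0.112069
UUU: Ā=258.4400, payoff=0.0000, prob=0.092579
Price = Σ prob·payoff / R^3 = 23.115628 / 1.191016 = 19.4083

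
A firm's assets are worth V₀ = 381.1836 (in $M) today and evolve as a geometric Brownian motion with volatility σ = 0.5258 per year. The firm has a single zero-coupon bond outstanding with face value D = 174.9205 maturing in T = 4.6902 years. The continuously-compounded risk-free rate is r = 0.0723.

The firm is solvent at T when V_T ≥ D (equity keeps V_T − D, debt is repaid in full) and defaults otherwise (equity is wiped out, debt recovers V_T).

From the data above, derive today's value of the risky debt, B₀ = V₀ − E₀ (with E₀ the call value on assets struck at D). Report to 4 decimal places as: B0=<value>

Work the structural quantities from V₀ = 381.1836 against face 174.9205:
d₁ = [ln(V₀/D) + (r + σ²/2)T] / (σ√T)
   = [ln(381.1836/174.9205) + (0.0723 + 0.5·0.5258²)·4.6902] / (0.5258·√4.6902)
   = [0.778950 + 0.987441] / 1.138718 = 1.551210
d₂ = d₁ − σ√T = 1.551210 − 1.138718 = 0.412491
N(d₁) = 0.939574,  N(d₂) = 0.660010,  e^(−rT) = 0.712410
E₀ = V₀·N(d₁) − D·e^(−rT)·N(d₂)
   = 381.1836·0.939574 − 174.9205·0.712410·0.660010 = 275.903018
B₀ = V₀ − E₀ = 381.1836 − 275.903018 = 105.280582

B0=105.2806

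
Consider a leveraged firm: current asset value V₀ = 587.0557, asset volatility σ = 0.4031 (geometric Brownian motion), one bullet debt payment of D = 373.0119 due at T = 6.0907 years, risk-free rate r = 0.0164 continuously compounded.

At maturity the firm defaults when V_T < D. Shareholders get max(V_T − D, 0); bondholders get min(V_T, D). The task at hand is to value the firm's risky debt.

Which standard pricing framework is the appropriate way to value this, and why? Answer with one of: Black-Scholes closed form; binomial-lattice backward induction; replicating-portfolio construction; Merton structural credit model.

framework: Merton structural credit model

Key observation: the asked-for credit quantity lives on the firm's capital structure — asset value, asset volatility, debt face 373.0119 — which is the structural model's domain.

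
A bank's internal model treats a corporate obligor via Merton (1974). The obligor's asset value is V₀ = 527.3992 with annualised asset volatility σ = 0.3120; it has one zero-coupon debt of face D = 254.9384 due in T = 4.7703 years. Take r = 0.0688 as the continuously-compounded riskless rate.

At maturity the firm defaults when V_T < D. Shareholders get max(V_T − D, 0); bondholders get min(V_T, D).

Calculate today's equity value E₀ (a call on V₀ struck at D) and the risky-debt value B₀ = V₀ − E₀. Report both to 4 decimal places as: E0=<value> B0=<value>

Apply the equity-as-call identities (strike 254.9384, horizon 4.7703 years):
d₁ = [ln(V₀/D) + (r + σ²/2)T] / (σ√T)
   = [ln(527.3992/254.9384) + (0.0688 + 0.5·0.3120²)·4.7703] / (0.3120·√4.7703)
   = [0.726936 + 0.560377] / 0.681440 = 1.889107
d₂ = d₁ − σ√T = 1.889107 − 0.681440 = 1.207667
N(d₁) = 0.970561,  N(d₂) = 0.886412,  e^(−rT) = 0.720221
E₀ = V₀·N(d₁) − D·e^(−rT)·N(d₂)
   = 527.3992·0.970561 − 254.9384·0.720221·0.886412 = 349.117204
B₀ = V₀ − E₀ = 527.3992 − 349.117204 = 178.281996

E0=349.1172 B0=178.2820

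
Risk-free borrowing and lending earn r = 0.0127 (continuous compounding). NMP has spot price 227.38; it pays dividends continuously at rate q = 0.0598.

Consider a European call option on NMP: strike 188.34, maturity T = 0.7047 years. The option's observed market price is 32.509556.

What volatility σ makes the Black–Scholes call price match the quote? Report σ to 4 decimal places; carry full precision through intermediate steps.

sigma = 0.1449

At σ = 0.1449 the Black–Scholes value reproduces the quote:
σ√T = 0.1449·√0.7047 = 0.121638
d₁ = (ln(S/K) + (r−q+σ²/2)T) / (σ√T) = (ln(227.38/188.34) + (0.0127−0.0598+0.1449²/2)·0.7047) / 0.121638 = (0.188374 − 0.025793) / 0.121638 = 1.336588
d₂ = d₁ − σ√T = 1.336588 − 0.121638 = 1.214950
e^{−rT} = 0.991090
e^{−qT} = 0.958735
N(d₁) = 0.909321,  N(d₂) = 0.887807
V = S·e^{−qT}·N(d₁) − K·e^{−rT}·N(d₂) = 198.229395 − 165.719839 = 32.509556 (the quoted price), and the Black–Scholes price is strictly increasing in σ, so σ is unique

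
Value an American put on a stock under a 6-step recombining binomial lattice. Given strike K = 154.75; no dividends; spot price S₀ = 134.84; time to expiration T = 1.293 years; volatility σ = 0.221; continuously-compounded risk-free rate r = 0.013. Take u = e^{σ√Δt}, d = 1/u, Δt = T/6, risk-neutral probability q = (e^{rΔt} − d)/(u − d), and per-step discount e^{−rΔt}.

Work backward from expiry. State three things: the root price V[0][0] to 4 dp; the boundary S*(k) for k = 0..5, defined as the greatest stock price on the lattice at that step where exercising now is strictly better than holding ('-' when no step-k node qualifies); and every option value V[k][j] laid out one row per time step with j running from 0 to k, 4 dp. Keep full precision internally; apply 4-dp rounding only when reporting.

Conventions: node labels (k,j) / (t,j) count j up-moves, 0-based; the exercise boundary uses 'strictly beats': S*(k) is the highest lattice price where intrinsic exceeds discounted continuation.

Δt=0.21550  u=1.10804  d=0.90249  q=0.48802  discount=0.99720
step 6 (expiry): payoffs max(K−S,0) = 81.8905 65.2965 44.9233 19.9100 0.0000 0.0000 0.0000
step 5: (k=5,j=0): S=80.7313, K−S=74.0187, hold=73.5858 ⇒ V=74.0187 exercise | (k=5,j=1): S=99.1180, K−S=55.6320, hold=55.1991 ⇒ V=55.6320 exercise | (k=5,j=2): S=121.6924, K−S=33.0576, hold=32.6247 ⇒ V=33.0576 exercise | (k=5,j=3): S=149.4081, K−S=5.3419, hold=10.1649 ⇒ V=10.1649 continue | (k=5,j=4): S=183.4361, K−S=0.0000, hold=0.0000 ⇒ V=0.0000 continue | (k=5,j=5): S=225.2142, K−S=0.0000, hold=0.0000 ⇒ V=0.0000 continue  boundary S*=121.6924
step 4: (k=4,j=0): S=89.4535, K−S=65.2965, hold=64.8636 ⇒ V=65.2965 exercise | (k=4,j=1): S=109.8267, K−S=44.9233, hold=44.4904 ⇒ V=44.9233 exercise | (k=4,j=2): S=134.8400, K−S=19.9100, hold=21.8242 ⇒ V=21.8242 continue | (k=4,j=3): S=165.5501, K−S=0.0000, hold=5.1897 ⇒ V=5.1897 continue | (k=4,j=4): S=203.2546, K−S=0.0000, hold=0.0000 ⇒ V=0.0000 continue  boundary S*=109.8267
step 3: (k=3,j=0): S=99.1180, K−S=55.6320, hold=55.1991 ⇒ V=55.6320 exercise | (k=3,j=1): S=121.6924, K−S=33.0576, hold=33.5563 ⇒ V=33.5563 continue | (k=3,j=2): S=149.4081, K−S=5.3419, hold=13.6678 ⇒ V=13.6678 continue | (k=3,j=3): S=183.4361, K−S=0.0000, hold=2.6496 ⇒ V=2.6496 continue  boundary S*=99.1180
step 2: (k=2,j=0): S=109.8267, K−S=44.9233, hold=44.7330 ⇒ V=44.9233 exercise | (k=2,j=1): S=134.8400, K−S=19.9100, hold=23.7835 ⇒ V=23.7835 continue | (k=2,j=2): S=165.5501, K−S=0.0000, hold=8.2675 ⇒ V=8.2675 continue  boundary S*=109.8267
step 1: (k=1,j=0): S=121.6924, K−S=33.0576, hold=34.5098 ⇒ V=34.5098 continue | (k=1,j=1): S=149.4081, K−S=5.3419, hold=16.1660 ⇒ V=16.1660 continue  boundary S*=-
step 0: (k=0,j=0): S=134.8400, K−S=19.9100, hold=25.4861 ⇒ V=25.4861 continue  boundary S*=-

price = 25.4861
boundary = - - 109.8267 99.1180 109.8267 121.6924
tree:
25.4861
34.5098 16.1660
44.9233 23.7835 8.2675
55.6320 33.5563 13.6678 2.6496
65.2965 44.9233 21.8242 5.1897 0.0000
74.0187 55.6320 33.0576 10.1649 0.0000 0.0000
81.8905 65.2965 44.9233 19.9100 0.0000 0.0000 0.0000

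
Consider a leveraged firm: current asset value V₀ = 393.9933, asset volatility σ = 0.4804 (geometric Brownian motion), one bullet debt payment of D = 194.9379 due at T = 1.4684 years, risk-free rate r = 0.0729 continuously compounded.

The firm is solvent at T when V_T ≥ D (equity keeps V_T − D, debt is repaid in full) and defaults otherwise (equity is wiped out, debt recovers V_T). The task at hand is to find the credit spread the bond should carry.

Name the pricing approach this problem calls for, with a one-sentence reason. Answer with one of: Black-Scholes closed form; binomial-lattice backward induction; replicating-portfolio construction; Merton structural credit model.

Key observation: a levered firm with one bullet debt due at 1.4684 years is the canonical structural-credit setup: equity is a call on the firm's assets struck at the face value.

framework: Merton structural credit model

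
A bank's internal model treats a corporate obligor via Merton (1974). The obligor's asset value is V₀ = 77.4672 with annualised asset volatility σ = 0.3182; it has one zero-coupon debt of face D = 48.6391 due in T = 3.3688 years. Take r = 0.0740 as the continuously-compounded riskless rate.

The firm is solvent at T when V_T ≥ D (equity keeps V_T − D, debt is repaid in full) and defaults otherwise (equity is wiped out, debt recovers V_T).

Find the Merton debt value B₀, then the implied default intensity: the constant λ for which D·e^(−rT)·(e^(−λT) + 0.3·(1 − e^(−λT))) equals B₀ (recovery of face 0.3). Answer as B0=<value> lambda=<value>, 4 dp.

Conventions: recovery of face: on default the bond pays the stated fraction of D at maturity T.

Apply the equity-as-call identities (strike 48.6391, horizon 3.3688 years):
d₁ = [ln(V₀/D) + (r + σ²/2)T] / (σ√T)
   = [ln(77.4672/48.6391) + (0.0740 + 0.5·0.3182²)·3.3688] / (0.3182·√3.3688)
   = [0.465427 + 0.419839] / 0.584034 = 1.515779
d₂ = d₁ − σ√T = 1.515779 − 0.584034 = 0.931745
N(d₁) = 0.935212,  N(d₂) = 0.824266,  e^(−rT) = 0.779353
E₀ = V₀·N(d₁) − D·e^(−rT)·N(d₂)
   = 77.4672·0.935212 − 48.6391·0.779353·0.824266 = 41.202812
B₀ = V₀ − E₀ = 77.4672 − 41.202812 = 36.264388
e^(−λT) = (B₀·e^(rT)/D − 0.3)/(1 − 0.3) = (36.2644·1.283116/48.6391 − 0.3)/0.7 = 0.93809561
λ = −ln(0.93809561)/3.3688 = 0.018969

B0=36.2644 lambda=0.0190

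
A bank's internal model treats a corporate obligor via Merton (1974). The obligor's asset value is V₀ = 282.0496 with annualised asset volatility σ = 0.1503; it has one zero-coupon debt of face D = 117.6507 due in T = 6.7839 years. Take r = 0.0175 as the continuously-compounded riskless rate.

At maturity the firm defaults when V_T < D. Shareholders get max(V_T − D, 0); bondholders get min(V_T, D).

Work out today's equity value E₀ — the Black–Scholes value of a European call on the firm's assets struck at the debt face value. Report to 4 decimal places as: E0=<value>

E0=177.6872

Work the structural quantities from V₀ = 282.0496 against face 117.6507:
d₁ = [ln(V₀/D) + (r + σ²/2)T] / (σ√T)
   = [ln(282.0496/117.6507) + (0.0175 + 0.5·0.1503²)·6.7839] / (0.1503·√6.7839)
   = [0.874363 + 0.195343] / 0.391470 = 2.732534
d₂ = d₁ − σ√T = 2.732534 − 0.391470 = 2.341064
N(d₁) = 0.996858,  N(d₂) = 0.990386,  e^(−rT) = 0.888058
E₀ = V₀·N(d₁) − D·e^(−rT)·N(d₂)
   = 282.0496·0.996858 − 117.6507·0.888058·0.990386 = 177.687151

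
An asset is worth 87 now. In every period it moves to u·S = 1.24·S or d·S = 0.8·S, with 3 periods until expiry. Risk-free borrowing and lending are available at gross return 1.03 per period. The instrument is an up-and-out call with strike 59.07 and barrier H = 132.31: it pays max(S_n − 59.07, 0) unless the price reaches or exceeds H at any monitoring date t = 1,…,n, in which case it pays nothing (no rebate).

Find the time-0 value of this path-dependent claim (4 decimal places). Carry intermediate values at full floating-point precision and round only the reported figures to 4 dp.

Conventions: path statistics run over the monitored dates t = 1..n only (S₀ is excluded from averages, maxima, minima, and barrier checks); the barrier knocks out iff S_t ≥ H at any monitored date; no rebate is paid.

Under the martingale measure an up-move has probability p* = 0.5227; value the claim as the probability-weighted average of per-path payoffs, discounted 3 periods at R = 1.03.
Enumerate all 2^3 = 8 price paths (U = up ×1.24, D = down ×0.8); each path with k up-moves has probability p*^k·(1−p*)^(3−k).
DDD: M=69.6000, payoff=0.0000, prob=0.108718
UDD: M=107.8800, payoff=9.9732, prob=0.119072
DUD: M=86.3040, payoff=9.9732, prob=0.119072
UUD: M=133.7712, payoff=0.0000, prob=0.130412
DDU: M=69.6000, payoff=9.9732, prob=0.119072
UDU: M=107.8800, payoff=47.9470, prob=0.130412
DUU: M=107.0170, payoff=47.9470, prob=0.130412
UUU: M=165.8763, payoff=0.0000, prob=0.142832
Price = Σ prob·payoff / R^3 = 16.068276 / 1.092727 = 14.7047

price = 14.7047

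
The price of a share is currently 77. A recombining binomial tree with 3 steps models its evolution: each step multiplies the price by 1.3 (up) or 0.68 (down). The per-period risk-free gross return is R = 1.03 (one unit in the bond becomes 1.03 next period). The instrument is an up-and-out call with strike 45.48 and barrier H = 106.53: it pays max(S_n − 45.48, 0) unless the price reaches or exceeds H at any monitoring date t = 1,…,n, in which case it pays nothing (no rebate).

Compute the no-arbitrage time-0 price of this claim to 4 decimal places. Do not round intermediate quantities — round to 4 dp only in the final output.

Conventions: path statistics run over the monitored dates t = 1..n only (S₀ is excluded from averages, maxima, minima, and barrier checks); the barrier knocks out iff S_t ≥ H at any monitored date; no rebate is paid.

price = 11.1613

No-arbitrage gives p* = (R−d)/(u−d) = 0.5645: enumerate every path, weight its payoff by its p*-probability, and discount by R^3.
Enumerate all 2^3 = 8 price paths (U = up ×1.3, D = down ×0.68); each path with k up-moves has probability p*^k·(1−p*)^(3−k).
DDD: M=52.3600, payoff=0.0000, prob=0.082588
UDD: M=100.1000, payoff=0.8062, prob=0.107058
DUD: M=68.0680, payoff=0.8062, prob=0.107058
UUD: M=130.1300, payoff=0.0000, prob=0.138779
DDU: M=52.3600, payoff=0.8062, prob=0.107058
UDU: M=100.1000, payoff=43.0084, prob=0.138779
DUU: M=88.4884, payoff=43.0084, prob=0.138779
UUU: M=169.1690, payoff=0.0000, prob=0.179899
Price = Σ prob·payoff / R^3 = 12.196298 / 1.092727 = 11.1613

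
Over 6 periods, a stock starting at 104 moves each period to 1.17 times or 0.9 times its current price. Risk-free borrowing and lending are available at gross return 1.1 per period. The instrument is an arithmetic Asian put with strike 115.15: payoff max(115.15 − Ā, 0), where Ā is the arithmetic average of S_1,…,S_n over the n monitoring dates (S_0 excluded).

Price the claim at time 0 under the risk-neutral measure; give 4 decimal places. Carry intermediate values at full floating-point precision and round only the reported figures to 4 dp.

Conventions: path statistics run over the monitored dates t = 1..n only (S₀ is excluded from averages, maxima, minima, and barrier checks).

price = 0.8383

With p* = (R−d)/(u−d) = 0.7407, sum probability × payoff across the paths and divide by R^6.
Enumerate all 2^6 = 64 price paths (U = up ×1.17, D = down ×0.9); each path with k up-moves has probability p*^k·(1−p*)^(6−k).
DDDDDD: Ā=73.0952, payoff=42.0548, prob=0.000304
UDDDDD: Ā=95.0238, payoff=20.1262, prob=0.000868
DUDDDD: Ā=90.3438, payoff=24.8062, prob=0.000868
UUDDDD: Ā=117.4469, payoff=0.0000, prob=0.002479
DDUDDD: Ā=86.1318, payoff=29.0182, prob=0.000868
UDUDDD: Ā=111.9713, payoff=3.1787, prob=0.002479
DUUDDD: Ā=107.2913, payoff=7.8587, prob=0.002479
UUUDDD: Ā=139.4787, payoff=0.0000, prob=0.007083
DDDUDD: Ā=82.3410, payoff=32.8090, prob=0.000868
UDDUDD: Ā=107.0433, payoff=8.1067, prob=0.002479
DUDUDD: Ā=102.3633, payoff=12.7867, prob=0.002479
UUDUDD: Ā=133.0722, payoff=0.0000, prob=0.007083
DDUUDD: Ā=98.1513, payoff=16.9987, prob=0.002479
UDUUDD: Ā=127.5966, payoff=0.0000, prob=0.007083
DUUUDD: Ā=122.9166, payoff=0.0000, prob=0.007083
UUUUDD: Ā=159.7916, payoff=0.0000, prob=0.020236
DDDDUD: Ā=78.9292, payoff=36.2208, prob=0.000868
UDDDUD: Ā=102.6080, payoff=12.5420, prob=0.002479
DUDDUD: Ā=97.9280, payoff=17.2220, prob=0.002479
UUDDUD: Ā=127.3064, payoff=0.0000, prob=0.007083
DDUDUD: Ā=93.7160, payoff=21.4340, prob=0.002479
UDUDUD: Ā=121.8308, payoff=0.0000, prob=0.007083
DUUDUD: Ā=117.1508, payoff=0.0000, prob=0.007083
UUUDUD: Ā=152.2961, payoff=0.0000, prob=0.020236
DDDUUD: Ā=89.9252, payoff=25.2248, prob=0.002479
UDDUUD: Ā=116.9028, payoff=0.0000, prob=0.007083
DUDUUD: Ā=112.2228, payoff=2.9272, prob=0.007083
UUDUUD: Ā=145.8896, payoff=0.0000, prob=0.020236
DDUUUD: Ā=108.0108, payoff=7.1392, prob=0.007083
UDUUUD: Ā=140.4140, payoff=0.0000, prob=0.020236
DUUUUD: Ā=135.7340, payoff=0.0000, prob=0.020236
UUUUUD: Ā=176.4542, payoff=0.0000, prob=0.057818
DDDDDU: Ā=75.8587, payoff=39.2913, prob=0.000868
UDDDDU: Ā=98.6163, payoff=16.5337, prob=0.002479
DUDDDU: Ā=93.9363, payoff=21.2137, prob=0.002479
UUDDDU: Ā=122.1172, payoff=0.0000, prob=0.007083
DDUDDU: Ā=89.7243, payoff=25.4257, prob=0.002479
UDUDDU: Ā=116.6416, payoff=0.0000, prob=0.007083
DUUDDU: Ā=111.9616, payoff=3.1884, prob=0.007083
UUUDDU: Ā=145.5501, payoff=0.0000, prob=0.020236
DDDUDU: Ā=85.9335, payoff=29.2165, prob=0.002479
UDDUDU: Ā=111.7136, payoff=3.4364, prob=0.007083
DUDUDU: Ā=107.0336, payoff=8.1164, prob=0.007083
UUDUDU: Ā=139.1436, payoff=0.0000, prob=0.020236
DDUUDU: Ā=102.8216, payoff=12.3284, prob=0.007083
UDUUDU: Ā=133.6680, payoff=0.0000, prob=0.020236
DUUUDU: Ā=128.9880, payoff=0.0000, prob=0.020236
UUUUDU: Ā=167.6844, payoff=0.0000, prob=0.057818
DDDDUU: Ā=82.5218, payoff=32.6282, prob=0.002479
UDDDUU: Ā=107.2783, payoff=7.8717, prob=0.007083
DUDDUU: Ā=102.5983, payoff=12.5517, prob=0.007083
UUDDUU: Ā=133.3778, payoff=0.0000, prob=0.020236
DDUDUU: Ā=98.3863, payoff=16.7637, prob=0.007083
UDUDUU: Ā=127.9022, payoff=0.0000, prob=0.020236
DUUDUU: Ā=123.2222, payoff=0.0000, prob=0.020236
UUUDUU: Ā=160.1889, payoff=0.0000, prob=0.057818
DDDUUU: Ā=94.5955, payoff=20.5545, prob=0.007083
UDDUUU: Ā=122.9742, payoff=0.0000, prob=0.020236
DUDUUU: Ā=118.2942, payoff=0.0000, prob=0.020236
UUDUUU: Ā=153.7824, payoff=0.0000, prob=0.057818
DDUUUU: Ā=114.0822, payoff=1.0678, prob=0.020236
UDUUUU: Ā=148.3068, payoff=0.0000, prob=0.057818
DUUUUU: Ā=143.6268, payoff=0.0000, prob=0.057818
UUUUUU: Ā=186.7149, payoff=0.0000, prob=0.165195
Price = Σ prob·payoff / R^6 = 1.485177 / 1.771561 = 0.8383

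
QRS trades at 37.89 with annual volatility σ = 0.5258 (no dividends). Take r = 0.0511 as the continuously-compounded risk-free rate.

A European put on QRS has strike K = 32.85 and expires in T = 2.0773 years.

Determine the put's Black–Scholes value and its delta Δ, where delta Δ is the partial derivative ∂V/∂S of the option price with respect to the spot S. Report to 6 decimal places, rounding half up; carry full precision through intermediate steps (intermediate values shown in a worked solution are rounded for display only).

price = 6.284209
Δ = -0.239680

σ√T = 0.5258·√2.0773 = 0.757827
d₁ = (ln(S/K) + (r+σ²/2)T) / (σ√T) = (ln(37.89/32.85) + (0.0511+0.5258²/2)·2.0773) / 0.757827 = (0.142735 + 0.393301) / 0.757827 = 0.707333
d₂ = d₁ − σ√T = 0.707333 − 0.757827 = -0.050494
e^{−rT} = 0.899290
N(−d₁) = 0.239680,  N(−d₂) = 0.520136
Put price V = K·e^{−rT}·N(−d₂) − S·N(−d₁) = 15.365671 − 9.081461 = 6.284209
Δ = −N(−d₁) = -0.239680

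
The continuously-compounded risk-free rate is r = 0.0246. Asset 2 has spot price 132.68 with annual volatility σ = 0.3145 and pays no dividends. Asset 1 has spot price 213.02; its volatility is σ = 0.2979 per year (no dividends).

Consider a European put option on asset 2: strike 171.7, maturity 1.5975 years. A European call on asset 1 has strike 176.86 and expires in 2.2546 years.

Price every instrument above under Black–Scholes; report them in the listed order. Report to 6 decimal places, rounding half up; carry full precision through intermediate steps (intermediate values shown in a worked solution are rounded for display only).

[asset 2 put K=171.7]
σ√T = 0.3145·√1.5975 = 0.397504
d₁ = (ln(S/K) + (r+σ²/2)T) / (σ√T) = (ln(132.68/171.7) + (0.0246+0.3145²/2)·1.5975) / 0.397504 = (-0.257809 + 0.118303) / 0.397504 = -0.350954
d₂ = d₁ − σ√T = -0.350954 − 0.397504 = -0.748458
e^{−rT} = 0.961464
N(−d₁) = 0.637189,  N(−d₂) = 0.772908
price = K·e^{−rT}·N(−d₂) − S·N(−d₁) = 127.594199 − 84.542181 = 43.052018
[asset 1 call K=176.86]
σ√T = 0.2979·√2.2546 = 0.447307
d₁ = (ln(S/K) + (r+σ²/2)T) / (σ√T) = (ln(213.02/176.86) + (0.0246+0.2979²/2)·2.2546) / 0.447307 = (0.186028 + 0.155505) / 0.447307 = 0.763531
d₂ = d₁ − σ√T = 0.763531 − 0.447307 = 0.316224
e^{−rT} = 0.946047
N(d₁) = 0.777427,  N(d₂) = 0.624084
price = S·N(d₁) − K·e^{−rT}·N(d₂) = 165.607405 − 104.420369 = 61.187035

price(asset 2 put K=171.7) = 43.052018
price(asset 1 call K=176.86) = 61.187035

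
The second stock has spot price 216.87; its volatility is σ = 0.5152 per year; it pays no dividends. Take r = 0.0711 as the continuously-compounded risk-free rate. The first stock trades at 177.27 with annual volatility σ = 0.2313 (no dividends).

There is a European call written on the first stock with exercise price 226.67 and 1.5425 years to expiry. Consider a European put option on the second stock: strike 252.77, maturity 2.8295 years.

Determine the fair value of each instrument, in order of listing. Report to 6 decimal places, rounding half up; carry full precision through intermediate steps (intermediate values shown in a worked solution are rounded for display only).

[the first stock call K=226.67]
σ√T = 0.2313·√1.5425 = 0.287269
d₁ = (ln(S/K) + (r+σ²/2)T) / (σ√T) = (ln(177.27/226.67) + (0.0711+0.2313²/2)·1.5425) / 0.287269 = (-0.245821 + 0.150933) / 0.287269 = -0.330310
d₂ = d₁ − σ√T = -0.330310 − 0.287269 = -0.617579
e^{−rT} = 0.896128
N(d₁) = 0.370583,  N(d₂) = 0.268426
price = S·N(d₁) − K·e^{−rT}·N(d₂) = 65.693195 − 54.524220 = 11.168975
[the second stock put K=252.77]
σ√T = 0.5152·√2.8295 = 0.866624
d₁ = (ln(S/K) + (r+σ²/2)T) / (σ√T) = (ln(216.87/252.77) + (0.0711+0.5152²/2)·2.8295) / 0.866624 = (-0.153182 + 0.576696) / 0.866624 = 0.488694
d₂ = d₁ − σ√T = 0.488694 − 0.866624 = -0.377930
e^{−rT} = 0.817767
N(−d₁) = 0.312529,  N(−d₂) = 0.647259
price = K·e^{−rT}·N(−d₂) − S·N(−d₁) = 133.792914 − 67.778186 = 66.014728

price(the first stock call K=226.67) = 11.168975
price(the second stock put K=252.77) = 66.014728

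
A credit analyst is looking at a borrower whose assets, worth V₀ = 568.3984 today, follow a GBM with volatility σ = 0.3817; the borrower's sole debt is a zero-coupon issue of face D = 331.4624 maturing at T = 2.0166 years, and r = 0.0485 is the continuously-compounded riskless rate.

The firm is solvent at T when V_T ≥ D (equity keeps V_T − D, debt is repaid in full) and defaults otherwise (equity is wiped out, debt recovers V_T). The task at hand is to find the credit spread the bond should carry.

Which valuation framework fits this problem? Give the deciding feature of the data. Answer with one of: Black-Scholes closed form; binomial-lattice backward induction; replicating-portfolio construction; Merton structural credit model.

framework: Merton structural credit model

Key observation: a levered firm with one bullet debt due at 2.0166 years is the canonical structural-credit setup: equity is a call on the firm's assets struck at the face value.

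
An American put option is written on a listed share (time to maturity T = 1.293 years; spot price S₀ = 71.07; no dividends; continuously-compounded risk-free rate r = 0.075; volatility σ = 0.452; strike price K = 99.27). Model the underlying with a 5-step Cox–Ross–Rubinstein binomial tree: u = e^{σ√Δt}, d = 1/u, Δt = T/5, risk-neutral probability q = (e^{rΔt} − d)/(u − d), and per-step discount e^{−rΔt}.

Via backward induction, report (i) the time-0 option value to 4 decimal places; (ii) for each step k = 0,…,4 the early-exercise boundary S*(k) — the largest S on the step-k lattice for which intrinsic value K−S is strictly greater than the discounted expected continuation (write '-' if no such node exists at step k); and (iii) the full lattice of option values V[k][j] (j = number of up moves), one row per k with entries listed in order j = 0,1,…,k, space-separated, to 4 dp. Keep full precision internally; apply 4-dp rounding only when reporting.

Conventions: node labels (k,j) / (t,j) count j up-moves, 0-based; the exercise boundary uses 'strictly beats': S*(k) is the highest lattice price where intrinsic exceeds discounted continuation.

Δt=0.25860, u=1.25842, d=0.79465, q=0.48502, disc=e^(-rΔt)=0.98079
k=5 terminal: V=max(K-S,0) → 76.7502 63.6074 42.7943 9.8343 0.0000 0.0000
k=4: j=0 S=28.3393 intr=70.9307 cont=69.0240 V=70.9307[EX]; j=1 S=44.8784 intr=54.3916 cont=52.4848 V=54.3916[EX]; j=2 S=71.0700 intr=28.2000 cont=26.2932 V=28.2000[EX]; j=3 S=112.5473 intr=0.0000 cont=4.9672 V=4.9672[hold]; j=4 S=178.2314 intr=0.0000 cont=0.0000 V=0.0000[hold]  S*(4)=71.0700
k=3: j=0 S=35.6626 intr=63.6074 cont=61.7006 V=63.6074[EX]; j=1 S=56.4757 intr=42.7943 cont=40.8875 V=42.7943[EX]; j=2 S=89.4357 intr=9.8343 cont=16.6065 V=16.6065[hold]; j=3 S=141.6315 intr=0.0000 cont=2.5089 V=2.5089[hold]  S*(3)=56.4757
k=2: j=0 S=44.8784 intr=54.3916 cont=52.4848 V=54.3916[EX]; j=1 S=71.0700 intr=28.2000 cont=29.5147 V=29.5147[hold]; j=2 S=112.5473 intr=0.0000 cont=9.5813 V=9.5813[hold]  S*(2)=44.8784
k=1: j=0 S=56.4757 intr=42.7943 cont=41.5129 V=42.7943[EX]; j=1 S=89.4357 intr=9.8343 cont=19.4655 V=19.4655[hold]  S*(1)=56.4757
k=0: j=0 S=71.0700 intr=28.2000 cont=30.8747 V=30.8747[hold]  S*(0)=-

price = 30.8747
boundary = - 56.4757 44.8784 56.4757 71.0700
tree:
30.8747
42.7943 19.4655
54.3916 29.5147 9.5813
63.6074 42.7943 16.6065 2.5089
70.9307 54.3916 28.2000 4.9672 0.0000
76.7502 63.6074 42.7943 9.8343 0.0000 0.0000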